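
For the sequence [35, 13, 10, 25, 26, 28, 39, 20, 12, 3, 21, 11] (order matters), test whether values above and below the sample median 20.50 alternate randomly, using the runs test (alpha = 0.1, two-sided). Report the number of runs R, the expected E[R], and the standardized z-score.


Step 1: Compute median = 20.50; label A = above, B = below.
Labels in order: ABBAAAABBBAB  (n_A = 6, n_B = 6)
Step 2: Count runs R = 6.
Step 3: Under H0 (random ordering), E[R] = 2*n_A*n_B/(n_A+n_B) + 1 = 2*6*6/12 + 1 = 7.0000.
        Var[R] = 2*n_A*n_B*(2*n_A*n_B - n_A - n_B) / ((n_A+n_B)^2 * (n_A+n_B-1)) = 4320/1584 = 2.7273.
        SD[R] = 1.6514.
Step 4: Continuity-corrected z = (R + 0.5 - E[R]) / SD[R] = (6 + 0.5 - 7.0000) / 1.6514 = -0.3028.
Step 5: Two-sided p-value via normal approximation = 2*(1 - Phi(|z|)) = 0.762069.
Step 6: alpha = 0.1. fail to reject H0.

R = 6, z = -0.3028, p = 0.762069, fail to reject H0.


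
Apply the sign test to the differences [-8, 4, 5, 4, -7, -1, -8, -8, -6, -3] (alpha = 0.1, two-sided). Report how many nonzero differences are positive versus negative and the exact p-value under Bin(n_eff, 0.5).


Step 1: Discard zero differences. Original n = 10; n_eff = number of nonzero differences = 10.
Nonzero differences (with sign): -8, +4, +5, +4, -7, -1, -8, -8, -6, -3
Step 2: Count signs: positive = 3, negative = 7.
Step 3: Under H0: P(positive) = 0.5, so the number of positives S ~ Bin(10, 0.5).
Step 4: Two-sided exact p-value = sum of Bin(10,0.5) probabilities at or below the observed probability = 0.343750.
Step 5: alpha = 0.1. fail to reject H0.

n_eff = 10, pos = 3, neg = 7, p = 0.343750, fail to reject H0.


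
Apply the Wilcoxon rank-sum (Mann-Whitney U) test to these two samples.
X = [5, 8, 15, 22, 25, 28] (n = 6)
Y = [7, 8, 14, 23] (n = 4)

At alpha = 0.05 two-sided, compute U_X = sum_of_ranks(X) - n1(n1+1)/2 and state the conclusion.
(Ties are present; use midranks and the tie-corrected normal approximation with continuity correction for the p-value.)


Step 1: Combine and sort all 10 observations; assign midranks.
sorted (value, group): (5,X), (7,Y), (8,X), (8,Y), (14,Y), (15,X), (22,X), (23,Y), (25,X), (28,X)
ranks: 5->1, 7->2, 8->3.5, 8->3.5, 14->5, 15->6, 22->7, 23->8, 25->9, 28->10
Step 2: Rank sum for X: R1 = 1 + 3.5 + 6 + 7 + 9 + 10 = 36.5.
Step 3: U_X = R1 - n1(n1+1)/2 = 36.5 - 6*7/2 = 36.5 - 21 = 15.5.
       U_Y = n1*n2 - U_X = 24 - 15.5 = 8.5.
Step 4: Ties are present, so use the tie-corrected normal approximation (with continuity correction) for the p-value.
Step 5: p-value = 0.521166; compare to alpha = 0.05. fail to reject H0.

U_X = 15.5, p = 0.521166, fail to reject H0 at alpha = 0.05.


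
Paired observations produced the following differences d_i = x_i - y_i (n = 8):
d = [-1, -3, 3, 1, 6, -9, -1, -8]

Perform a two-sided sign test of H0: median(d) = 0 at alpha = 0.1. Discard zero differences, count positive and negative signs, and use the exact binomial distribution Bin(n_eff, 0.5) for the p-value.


Step 1: Discard zero differences. Original n = 8; n_eff = number of nonzero differences = 8.
Nonzero differences (with sign): -1, -3, +3, +1, +6, -9, -1, -8
Step 2: Count signs: positive = 3, negative = 5.
Step 3: Under H0: P(positive) = 0.5, so the number of positives S ~ Bin(8, 0.5).
Step 4: Two-sided exact p-value = sum of Bin(8,0.5) probabilities at or below the observed probability = 0.726562.
Step 5: alpha = 0.1. fail to reject H0.

n_eff = 8, pos = 3, neg = 5, p = 0.726562, fail to reject H0.


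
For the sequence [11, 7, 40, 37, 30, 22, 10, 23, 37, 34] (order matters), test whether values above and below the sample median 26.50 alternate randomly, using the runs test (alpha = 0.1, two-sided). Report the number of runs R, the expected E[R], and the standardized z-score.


Step 1: Compute median = 26.50; label A = above, B = below.
Labels in order: BBAAABBBAA  (n_A = 5, n_B = 5)
Step 2: Count runs R = 4.
Step 3: Under H0 (random ordering), E[R] = 2*n_A*n_B/(n_A+n_B) + 1 = 2*5*5/10 + 1 = 6.0000.
        Var[R] = 2*n_A*n_B*(2*n_A*n_B - n_A - n_B) / ((n_A+n_B)^2 * (n_A+n_B-1)) = 2000/900 = 2.2222.
        SD[R] = 1.4907.
Step 4: Continuity-corrected z = (R + 0.5 - E[R]) / SD[R] = (4 + 0.5 - 6.0000) / 1.4907 = -1.0062.
Step 5: Two-sided p-value via normal approximation = 2*(1 - Phi(|z|)) = 0.314305.
Step 6: alpha = 0.1. fail to reject H0.

R = 4, z = -1.0062, p = 0.314305, fail to reject H0.


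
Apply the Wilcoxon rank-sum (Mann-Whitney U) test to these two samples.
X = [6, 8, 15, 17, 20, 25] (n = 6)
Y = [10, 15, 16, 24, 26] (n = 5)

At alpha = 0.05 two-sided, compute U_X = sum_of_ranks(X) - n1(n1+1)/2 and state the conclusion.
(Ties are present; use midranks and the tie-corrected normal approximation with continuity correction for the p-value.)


Step 1: Combine and sort all 11 observations; assign midranks.
sorted (value, group): (6,X), (8,X), (10,Y), (15,X), (15,Y), (16,Y), (17,X), (20,X), (24,Y), (25,X), (26,Y)
ranks: 6->1, 8->2, 10->3, 15->4.5, 15->4.5, 16->6, 17->7, 20->8, 24->9, 25->10, 26->11
Step 2: Rank sum for X: R1 = 1 + 2 + 4.5 + 7 + 8 + 10 = 32.5.
Step 3: U_X = R1 - n1(n1+1)/2 = 32.5 - 6*7/2 = 32.5 - 21 = 11.5.
       U_Y = n1*n2 - U_X = 30 - 11.5 = 18.5.
Step 4: Ties are present, so use the tie-corrected normal approximation (with continuity correction) for the p-value.
Step 5: p-value = 0.583025; compare to alpha = 0.05. fail to reject H0.

U_X = 11.5, p = 0.583025, fail to reject H0 at alpha = 0.05.


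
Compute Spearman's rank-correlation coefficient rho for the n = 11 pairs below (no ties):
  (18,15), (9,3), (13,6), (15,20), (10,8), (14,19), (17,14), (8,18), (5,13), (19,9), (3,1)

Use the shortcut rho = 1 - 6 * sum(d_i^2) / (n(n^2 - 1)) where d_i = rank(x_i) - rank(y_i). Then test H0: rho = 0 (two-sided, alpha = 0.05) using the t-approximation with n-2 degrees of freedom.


Step 1: Rank x and y separately (midranks; no ties here).
rank(x): 18->10, 9->4, 13->6, 15->8, 10->5, 14->7, 17->9, 8->3, 5->2, 19->11, 3->1
rank(y): 15->8, 3->2, 6->3, 20->11, 8->4, 19->10, 14->7, 18->9, 13->6, 9->5, 1->1
Step 2: d_i = R_x(i) - R_y(i); compute d_i^2.
  (10-8)^2=4, (4-2)^2=4, (6-3)^2=9, (8-11)^2=9, (5-4)^2=1, (7-10)^2=9, (9-7)^2=4, (3-9)^2=36, (2-6)^2=16, (11-5)^2=36, (1-1)^2=0
sum(d^2) = 128.
Step 3: rho = 1 - 6*128 / (11*(11^2 - 1)) = 1 - 768/1320 = 0.418182.
Step 4: Under H0, t = rho * sqrt((n-2)/(1-rho^2)) = 1.3811 ~ t(9).
Step 5: Two-sided p-value from the t-distribution with 9 df = 0.200570.
Step 6: alpha = 0.05. fail to reject H0.

rho = 0.4182, p = 0.200570, fail to reject H0 at alpha = 0.05.


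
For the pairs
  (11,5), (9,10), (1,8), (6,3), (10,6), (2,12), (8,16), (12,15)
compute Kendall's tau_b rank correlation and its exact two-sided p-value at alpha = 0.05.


Step 1: Enumerate the 28 unordered pairs (i,j) with i<j and classify each by sign(x_j-x_i) * sign(y_j-y_i).
  (1,2):dx=-2,dy=+5->D; (1,3):dx=-10,dy=+3->D; (1,4):dx=-5,dy=-2->C; (1,5):dx=-1,dy=+1->D
  (1,6):dx=-9,dy=+7->D; (1,7):dx=-3,dy=+11->D; (1,8):dx=+1,dy=+10->C; (2,3):dx=-8,dy=-2->C
  (2,4):dx=-3,dy=-7->C; (2,5):dx=+1,dy=-4->D; (2,6):dx=-7,dy=+2->D; (2,7):dx=-1,dy=+6->D
  (2,8):dx=+3,dy=+5->C; (3,4):dx=+5,dy=-5->D; (3,5):dx=+9,dy=-2->D; (3,6):dx=+1,dy=+4->C
  (3,7):dx=+7,dy=+8->C; (3,8):dx=+11,dy=+7->C; (4,5):dx=+4,dy=+3->C; (4,6):dx=-4,dy=+9->D
  (4,7):dx=+2,dy=+13->C; (4,8):dx=+6,dy=+12->C; (5,6):dx=-8,dy=+6->D; (5,7):dx=-2,dy=+10->D
  (5,8):dx=+2,dy=+9->C; (6,7):dx=+6,dy=+4->C; (6,8):dx=+10,dy=+3->C; (7,8):dx=+4,dy=-1->D
Step 2: C = 14, D = 14, total pairs = 28.
Step 3: tau = (C - D)/(n(n-1)/2) = (14 - 14)/28 = 0.000000.
Step 4: Exact two-sided p-value (enumerate n! = 40320 permutations of y under H0): p = 1.000000.
Step 5: alpha = 0.05. fail to reject H0.

tau_b = 0.0000 (C=14, D=14), p = 1.000000, fail to reject H0.


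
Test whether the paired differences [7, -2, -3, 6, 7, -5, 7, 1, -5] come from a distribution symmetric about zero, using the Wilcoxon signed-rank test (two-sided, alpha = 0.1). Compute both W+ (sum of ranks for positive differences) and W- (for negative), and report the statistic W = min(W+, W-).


Step 1: Drop any zero differences (none here) and take |d_i|.
|d| = [7, 2, 3, 6, 7, 5, 7, 1, 5]
Step 2: Midrank |d_i| (ties get averaged ranks).
ranks: |7|->8, |2|->2, |3|->3, |6|->6, |7|->8, |5|->4.5, |7|->8, |1|->1, |5|->4.5
Step 3: Attach original signs; sum ranks with positive sign and with negative sign.
W+ = 8 + 6 + 8 + 8 + 1 = 31
W- = 2 + 3 + 4.5 + 4.5 = 14
(Check: W+ + W- = 45 should equal n(n+1)/2 = 45.)
Step 4: Test statistic W = min(W+, W-) = 14.
Step 5: Ties in |d|, so use the tie-corrected normal approximation.
        E[W] = n(n+1)/4 = 9*10/4 = 22.5.
        Tie groups: |d|=5 (t=2), |d|=7 (t=3); sum(t^3 - t) = 30.
        Var[W] = n(n+1)(2n+1)/24 - sum(t^3-t)/48 = 1710/24 - 30/48 = 70.625.
        z = (W - E[W]) / sqrt(Var[W]) = (14 - 22.5) / 8.4039 = -1.0114.
        Two-sided p = 2*Phi(z) = 0.311806.
Step 6: alpha = 0.1. fail to reject H0.

W+ = 31, W- = 14, W = min = 14, p = 0.311806, fail to reject H0.


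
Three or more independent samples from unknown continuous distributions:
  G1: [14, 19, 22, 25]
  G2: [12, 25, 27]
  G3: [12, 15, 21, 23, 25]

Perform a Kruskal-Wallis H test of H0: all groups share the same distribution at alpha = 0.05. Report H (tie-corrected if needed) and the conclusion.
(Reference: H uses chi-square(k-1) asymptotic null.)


Step 1: Combine all N = 12 observations and assign midranks.
sorted (value, group, rank): (12,G2,1.5), (12,G3,1.5), (14,G1,3), (15,G3,4), (19,G1,5), (21,G3,6), (22,G1,7), (23,G3,8), (25,G1,10), (25,G2,10), (25,G3,10), (27,G2,12)
Step 2: Sum ranks within each group.
R_1 = 25 (n_1 = 4)
R_2 = 23.5 (n_2 = 3)
R_3 = 29.5 (n_3 = 5)
Step 3: H = 12/(N(N+1)) * sum(R_i^2/n_i) - 3(N+1)
     = 12/(12*13) * (25^2/4 + 23.5^2/3 + 29.5^2/5) - 3*13
     = 0.076923 * 514.383 - 39
     = 0.567949.
Step 4: Ties present; correction factor C = 1 - 30/(12^3 - 12) = 0.982517. Corrected H = 0.567949 / 0.982517 = 0.578055.
Step 5: Under H0, H ~ chi^2(2); p-value = 0.748992.
Step 6: alpha = 0.05. fail to reject H0.

H = 0.5781, df = 2, p = 0.748992, fail to reject H0.


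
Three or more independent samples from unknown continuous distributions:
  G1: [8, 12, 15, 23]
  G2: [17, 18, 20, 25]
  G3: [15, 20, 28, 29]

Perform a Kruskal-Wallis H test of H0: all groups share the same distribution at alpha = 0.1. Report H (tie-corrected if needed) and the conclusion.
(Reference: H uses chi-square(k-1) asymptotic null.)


Step 1: Combine all N = 12 observations and assign midranks.
sorted (value, group, rank): (8,G1,1), (12,G1,2), (15,G1,3.5), (15,G3,3.5), (17,G2,5), (18,G2,6), (20,G2,7.5), (20,G3,7.5), (23,G1,9), (25,G2,10), (28,G3,11), (29,G3,12)
Step 2: Sum ranks within each group.
R_1 = 15.5 (n_1 = 4)
R_2 = 28.5 (n_2 = 4)
R_3 = 34 (n_3 = 4)
Step 3: H = 12/(N(N+1)) * sum(R_i^2/n_i) - 3(N+1)
     = 12/(12*13) * (15.5^2/4 + 28.5^2/4 + 34^2/4) - 3*13
     = 0.076923 * 552.125 - 39
     = 3.471154.
Step 4: Ties present; correction factor C = 1 - 12/(12^3 - 12) = 0.993007. Corrected H = 3.471154 / 0.993007 = 3.495599.
Step 5: Under H0, H ~ chi^2(2); p-value = 0.174157.
Step 6: alpha = 0.1. fail to reject H0.

H = 3.4956, df = 2, p = 0.174157, fail to reject H0.


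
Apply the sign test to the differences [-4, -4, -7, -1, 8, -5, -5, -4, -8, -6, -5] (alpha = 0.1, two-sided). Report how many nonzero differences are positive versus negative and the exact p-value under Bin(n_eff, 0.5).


Step 1: Discard zero differences. Original n = 11; n_eff = number of nonzero differences = 11.
Nonzero differences (with sign): -4, -4, -7, -1, +8, -5, -5, -4, -8, -6, -5
Step 2: Count signs: positive = 1, negative = 10.
Step 3: Under H0: P(positive) = 0.5, so the number of positives S ~ Bin(11, 0.5).
Step 4: Two-sided exact p-value = sum of Bin(11,0.5) probabilities at or below the observed probability = 0.011719.
Step 5: alpha = 0.1. reject H0.

n_eff = 11, pos = 1, neg = 10, p = 0.011719, reject H0.


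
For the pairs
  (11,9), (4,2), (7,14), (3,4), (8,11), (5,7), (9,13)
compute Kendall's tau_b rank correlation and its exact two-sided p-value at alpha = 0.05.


Step 1: Enumerate the 21 unordered pairs (i,j) with i<j and classify each by sign(x_j-x_i) * sign(y_j-y_i).
  (1,2):dx=-7,dy=-7->C; (1,3):dx=-4,dy=+5->D; (1,4):dx=-8,dy=-5->C; (1,5):dx=-3,dy=+2->D
  (1,6):dx=-6,dy=-2->C; (1,7):dx=-2,dy=+4->D; (2,3):dx=+3,dy=+12->C; (2,4):dx=-1,dy=+2->D
  (2,5):dx=+4,dy=+9->C; (2,6):dx=+1,dy=+5->C; (2,7):dx=+5,dy=+11->C; (3,4):dx=-4,dy=-10->C
  (3,5):dx=+1,dy=-3->D; (3,6):dx=-2,dy=-7->C; (3,7):dx=+2,dy=-1->D; (4,5):dx=+5,dy=+7->C
  (4,6):dx=+2,dy=+3->C; (4,7):dx=+6,dy=+9->C; (5,6):dx=-3,dy=-4->C; (5,7):dx=+1,dy=+2->C
  (6,7):dx=+4,dy=+6->C
Step 2: C = 15, D = 6, total pairs = 21.
Step 3: tau = (C - D)/(n(n-1)/2) = (15 - 6)/21 = 0.428571.
Step 4: Exact two-sided p-value (enumerate n! = 5040 permutations of y under H0): p = 0.238889.
Step 5: alpha = 0.05. fail to reject H0.

tau_b = 0.4286 (C=15, D=6), p = 0.238889, fail to reject H0.


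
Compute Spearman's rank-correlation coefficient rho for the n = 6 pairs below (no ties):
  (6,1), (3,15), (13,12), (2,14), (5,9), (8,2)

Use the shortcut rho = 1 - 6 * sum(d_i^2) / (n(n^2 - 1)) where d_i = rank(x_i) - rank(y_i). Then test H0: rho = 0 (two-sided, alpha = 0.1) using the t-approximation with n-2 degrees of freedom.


Step 1: Rank x and y separately (midranks; no ties here).
rank(x): 6->4, 3->2, 13->6, 2->1, 5->3, 8->5
rank(y): 1->1, 15->6, 12->4, 14->5, 9->3, 2->2
Step 2: d_i = R_x(i) - R_y(i); compute d_i^2.
  (4-1)^2=9, (2-6)^2=16, (6-4)^2=4, (1-5)^2=16, (3-3)^2=0, (5-2)^2=9
sum(d^2) = 54.
Step 3: rho = 1 - 6*54 / (6*(6^2 - 1)) = 1 - 324/210 = -0.542857.
Step 4: Under H0, t = rho * sqrt((n-2)/(1-rho^2)) = -1.2928 ~ t(4).
Step 5: Two-sided p-value from the t-distribution with 4 df = 0.265703.
Step 6: alpha = 0.1. fail to reject H0.

rho = -0.5429, p = 0.265703, fail to reject H0 at alpha = 0.1.


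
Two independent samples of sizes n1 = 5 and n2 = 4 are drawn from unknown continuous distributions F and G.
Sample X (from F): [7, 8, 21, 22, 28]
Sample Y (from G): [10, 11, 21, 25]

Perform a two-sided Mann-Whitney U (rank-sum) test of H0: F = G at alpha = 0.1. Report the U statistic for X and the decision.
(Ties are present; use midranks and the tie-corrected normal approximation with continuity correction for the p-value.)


Step 1: Combine and sort all 9 observations; assign midranks.
sorted (value, group): (7,X), (8,X), (10,Y), (11,Y), (21,X), (21,Y), (22,X), (25,Y), (28,X)
ranks: 7->1, 8->2, 10->3, 11->4, 21->5.5, 21->5.5, 22->7, 25->8, 28->9
Step 2: Rank sum for X: R1 = 1 + 2 + 5.5 + 7 + 9 = 24.5.
Step 3: U_X = R1 - n1(n1+1)/2 = 24.5 - 5*6/2 = 24.5 - 15 = 9.5.
       U_Y = n1*n2 - U_X = 20 - 9.5 = 10.5.
Step 4: Ties are present, so use the tie-corrected normal approximation (with continuity correction) for the p-value.
Step 5: p-value = 1.000000; compare to alpha = 0.1. fail to reject H0.

U_X = 9.5, p = 1.000000, fail to reject H0 at alpha = 0.1.


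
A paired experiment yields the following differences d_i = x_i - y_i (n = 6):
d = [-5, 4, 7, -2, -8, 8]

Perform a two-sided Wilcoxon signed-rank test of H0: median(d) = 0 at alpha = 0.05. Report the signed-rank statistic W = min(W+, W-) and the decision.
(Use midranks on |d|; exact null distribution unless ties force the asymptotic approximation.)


Step 1: Drop any zero differences (none here) and take |d_i|.
|d| = [5, 4, 7, 2, 8, 8]
Step 2: Midrank |d_i| (ties get averaged ranks).
ranks: |5|->3, |4|->2, |7|->4, |2|->1, |8|->5.5, |8|->5.5
Step 3: Attach original signs; sum ranks with positive sign and with negative sign.
W+ = 2 + 4 + 5.5 = 11.5
W- = 3 + 1 + 5.5 = 9.5
(Check: W+ + W- = 21 should equal n(n+1)/2 = 21.)
Step 4: Test statistic W = min(W+, W-) = 9.5.
Step 5: Ties in |d|, so use the tie-corrected normal approximation.
        E[W] = n(n+1)/4 = 6*7/4 = 10.5.
        Tie groups: |d|=8 (t=2); sum(t^3 - t) = 6.
        Var[W] = n(n+1)(2n+1)/24 - sum(t^3-t)/48 = 546/24 - 6/48 = 22.625.
        z = (W - E[W]) / sqrt(Var[W]) = (9.5 - 10.5) / 4.7566 = -0.2102.
        Two-sided p = 2*Phi(z) = 0.833484.
Step 6: alpha = 0.05. fail to reject H0.

W+ = 11.5, W- = 9.5, W = min = 9.5, p = 0.833484, fail to reject H0.


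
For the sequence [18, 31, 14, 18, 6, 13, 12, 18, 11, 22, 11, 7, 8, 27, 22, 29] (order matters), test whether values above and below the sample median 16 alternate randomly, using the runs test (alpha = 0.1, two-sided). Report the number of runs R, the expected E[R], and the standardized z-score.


Step 1: Compute median = 16; label A = above, B = below.
Labels in order: AABABBBABABBBAAA  (n_A = 8, n_B = 8)
Step 2: Count runs R = 9.
Step 3: Under H0 (random ordering), E[R] = 2*n_A*n_B/(n_A+n_B) + 1 = 2*8*8/16 + 1 = 9.0000.
        Var[R] = 2*n_A*n_B*(2*n_A*n_B - n_A - n_B) / ((n_A+n_B)^2 * (n_A+n_B-1)) = 14336/3840 = 3.7333.
        SD[R] = 1.9322.
Step 4: R = E[R], so z = 0 with no continuity correction.
Step 5: Two-sided p-value via normal approximation = 2*(1 - Phi(|z|)) = 1.000000.
Step 6: alpha = 0.1. fail to reject H0.

R = 9, z = 0.0000, p = 1.000000, fail to reject H0.


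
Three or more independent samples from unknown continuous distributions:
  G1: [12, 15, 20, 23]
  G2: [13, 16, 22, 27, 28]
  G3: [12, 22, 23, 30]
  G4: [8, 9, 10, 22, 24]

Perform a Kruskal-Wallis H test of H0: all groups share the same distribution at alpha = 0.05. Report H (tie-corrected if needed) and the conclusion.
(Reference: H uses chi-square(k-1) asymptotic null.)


Step 1: Combine all N = 18 observations and assign midranks.
sorted (value, group, rank): (8,G4,1), (9,G4,2), (10,G4,3), (12,G1,4.5), (12,G3,4.5), (13,G2,6), (15,G1,7), (16,G2,8), (20,G1,9), (22,G2,11), (22,G3,11), (22,G4,11), (23,G1,13.5), (23,G3,13.5), (24,G4,15), (27,G2,16), (28,G2,17), (30,G3,18)
Step 2: Sum ranks within each group.
R_1 = 34 (n_1 = 4)
R_2 = 58 (n_2 = 5)
R_3 = 47 (n_3 = 4)
R_4 = 32 (n_4 = 5)
Step 3: H = 12/(N(N+1)) * sum(R_i^2/n_i) - 3(N+1)
     = 12/(18*19) * (34^2/4 + 58^2/5 + 47^2/4 + 32^2/5) - 3*19
     = 0.035088 * 1718.85 - 57
     = 3.310526.
Step 4: Ties present; correction factor C = 1 - 36/(18^3 - 18) = 0.993808. Corrected H = 3.310526 / 0.993808 = 3.331153.
Step 5: Under H0, H ~ chi^2(3); p-value = 0.343330.
Step 6: alpha = 0.05. fail to reject H0.

H = 3.3312, df = 3, p = 0.343330, fail to reject H0.


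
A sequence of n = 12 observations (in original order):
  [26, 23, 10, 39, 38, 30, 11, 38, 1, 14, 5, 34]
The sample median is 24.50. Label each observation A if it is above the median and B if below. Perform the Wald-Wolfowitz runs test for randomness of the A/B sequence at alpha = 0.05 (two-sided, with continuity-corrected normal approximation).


Step 1: Compute median = 24.50; label A = above, B = below.
Labels in order: ABBAAABABBBA  (n_A = 6, n_B = 6)
Step 2: Count runs R = 7.
Step 3: Under H0 (random ordering), E[R] = 2*n_A*n_B/(n_A+n_B) + 1 = 2*6*6/12 + 1 = 7.0000.
        Var[R] = 2*n_A*n_B*(2*n_A*n_B - n_A - n_B) / ((n_A+n_B)^2 * (n_A+n_B-1)) = 4320/1584 = 2.7273.
        SD[R] = 1.6514.
Step 4: R = E[R], so z = 0 with no continuity correction.
Step 5: Two-sided p-value via normal approximation = 2*(1 - Phi(|z|)) = 1.000000.
Step 6: alpha = 0.05. fail to reject H0.

R = 7, z = 0.0000, p = 1.000000, fail to reject H0.


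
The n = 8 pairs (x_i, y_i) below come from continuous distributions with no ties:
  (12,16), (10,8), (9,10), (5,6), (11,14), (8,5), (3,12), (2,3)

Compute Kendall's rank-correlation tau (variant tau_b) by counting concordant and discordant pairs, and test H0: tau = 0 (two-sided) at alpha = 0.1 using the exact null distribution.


Step 1: Enumerate the 28 unordered pairs (i,j) with i<j and classify each by sign(x_j-x_i) * sign(y_j-y_i).
  (1,2):dx=-2,dy=-8->C; (1,3):dx=-3,dy=-6->C; (1,4):dx=-7,dy=-10->C; (1,5):dx=-1,dy=-2->C
  (1,6):dx=-4,dy=-11->C; (1,7):dx=-9,dy=-4->C; (1,8):dx=-10,dy=-13->C; (2,3):dx=-1,dy=+2->D
  (2,4):dx=-5,dy=-2->C; (2,5):dx=+1,dy=+6->C; (2,6):dx=-2,dy=-3->C; (2,7):dx=-7,dy=+4->D
  (2,8):dx=-8,dy=-5->C; (3,4):dx=-4,dy=-4->C; (3,5):dx=+2,dy=+4->C; (3,6):dx=-1,dy=-5->C
  (3,7):dx=-6,dy=+2->D; (3,8):dx=-7,dy=-7->C; (4,5):dx=+6,dy=+8->C; (4,6):dx=+3,dy=-1->D
  (4,7):dx=-2,dy=+6->D; (4,8):dx=-3,dy=-3->C; (5,6):dx=-3,dy=-9->C; (5,7):dx=-8,dy=-2->C
  (5,8):dx=-9,dy=-11->C; (6,7):dx=-5,dy=+7->D; (6,8):dx=-6,dy=-2->C; (7,8):dx=-1,dy=-9->C
Step 2: C = 22, D = 6, total pairs = 28.
Step 3: tau = (C - D)/(n(n-1)/2) = (22 - 6)/28 = 0.571429.
Step 4: Exact two-sided p-value (enumerate n! = 40320 permutations of y under H0): p = 0.061012.
Step 5: alpha = 0.1. reject H0.

tau_b = 0.5714 (C=22, D=6), p = 0.061012, reject H0.


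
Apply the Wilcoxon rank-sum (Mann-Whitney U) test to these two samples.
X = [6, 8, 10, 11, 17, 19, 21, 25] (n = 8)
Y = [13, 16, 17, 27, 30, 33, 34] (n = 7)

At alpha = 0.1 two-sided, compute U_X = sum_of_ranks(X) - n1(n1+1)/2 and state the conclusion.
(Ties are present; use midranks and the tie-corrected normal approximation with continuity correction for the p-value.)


Step 1: Combine and sort all 15 observations; assign midranks.
sorted (value, group): (6,X), (8,X), (10,X), (11,X), (13,Y), (16,Y), (17,X), (17,Y), (19,X), (21,X), (25,X), (27,Y), (30,Y), (33,Y), (34,Y)
ranks: 6->1, 8->2, 10->3, 11->4, 13->5, 16->6, 17->7.5, 17->7.5, 19->9, 21->10, 25->11, 27->12, 30->13, 33->14, 34->15
Step 2: Rank sum for X: R1 = 1 + 2 + 3 + 4 + 7.5 + 9 + 10 + 11 = 47.5.
Step 3: U_X = R1 - n1(n1+1)/2 = 47.5 - 8*9/2 = 47.5 - 36 = 11.5.
       U_Y = n1*n2 - U_X = 56 - 11.5 = 44.5.
Step 4: Ties are present, so use the tie-corrected normal approximation (with continuity correction) for the p-value.
Step 5: p-value = 0.063840; compare to alpha = 0.1. reject H0.

U_X = 11.5, p = 0.063840, reject H0 at alpha = 0.1.


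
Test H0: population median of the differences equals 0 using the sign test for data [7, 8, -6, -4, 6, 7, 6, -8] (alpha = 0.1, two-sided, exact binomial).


Step 1: Discard zero differences. Original n = 8; n_eff = number of nonzero differences = 8.
Nonzero differences (with sign): +7, +8, -6, -4, +6, +7, +6, -8
Step 2: Count signs: positive = 5, negative = 3.
Step 3: Under H0: P(positive) = 0.5, so the number of positives S ~ Bin(8, 0.5).
Step 4: Two-sided exact p-value = sum of Bin(8,0.5) probabilities at or below the observed probability = 0.726562.
Step 5: alpha = 0.1. fail to reject H0.

n_eff = 8, pos = 5, neg = 3, p = 0.726562, fail to reject H0.


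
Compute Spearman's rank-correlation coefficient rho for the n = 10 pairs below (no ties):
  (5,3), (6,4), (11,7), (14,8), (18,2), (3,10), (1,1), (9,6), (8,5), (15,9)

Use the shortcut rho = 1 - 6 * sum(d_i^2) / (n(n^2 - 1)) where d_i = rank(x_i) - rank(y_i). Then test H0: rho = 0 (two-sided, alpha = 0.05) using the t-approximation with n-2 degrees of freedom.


Step 1: Rank x and y separately (midranks; no ties here).
rank(x): 5->3, 6->4, 11->7, 14->8, 18->10, 3->2, 1->1, 9->6, 8->5, 15->9
rank(y): 3->3, 4->4, 7->7, 8->8, 2->2, 10->10, 1->1, 6->6, 5->5, 9->9
Step 2: d_i = R_x(i) - R_y(i); compute d_i^2.
  (3-3)^2=0, (4-4)^2=0, (7-7)^2=0, (8-8)^2=0, (10-2)^2=64, (2-10)^2=64, (1-1)^2=0, (6-6)^2=0, (5-5)^2=0, (9-9)^2=0
sum(d^2) = 128.
Step 3: rho = 1 - 6*128 / (10*(10^2 - 1)) = 1 - 768/990 = 0.224242.
Step 4: Under H0, t = rho * sqrt((n-2)/(1-rho^2)) = 0.6508 ~ t(8).
Step 5: Two-sided p-value from the t-distribution with 8 df = 0.533401.
Step 6: alpha = 0.05. fail to reject H0.

rho = 0.2242, p = 0.533401, fail to reject H0 at alpha = 0.05.


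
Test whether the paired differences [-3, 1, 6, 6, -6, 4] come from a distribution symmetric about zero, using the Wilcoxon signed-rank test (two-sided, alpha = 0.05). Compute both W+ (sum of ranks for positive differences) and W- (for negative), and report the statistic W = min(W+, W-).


Step 1: Drop any zero differences (none here) and take |d_i|.
|d| = [3, 1, 6, 6, 6, 4]
Step 2: Midrank |d_i| (ties get averaged ranks).
ranks: |3|->2, |1|->1, |6|->5, |6|->5, |6|->5, |4|->3
Step 3: Attach original signs; sum ranks with positive sign and with negative sign.
W+ = 1 + 5 + 5 + 3 = 14
W- = 2 + 5 = 7
(Check: W+ + W- = 21 should equal n(n+1)/2 = 21.)
Step 4: Test statistic W = min(W+, W-) = 7.
Step 5: Ties in |d|, so use the tie-corrected normal approximation.
        E[W] = n(n+1)/4 = 6*7/4 = 10.5.
        Tie groups: |d|=6 (t=3); sum(t^3 - t) = 24.
        Var[W] = n(n+1)(2n+1)/24 - sum(t^3-t)/48 = 546/24 - 24/48 = 22.25.
        z = (W - E[W]) / sqrt(Var[W]) = (7 - 10.5) / 4.7170 = -0.7420.
        Two-sided p = 2*Phi(z) = 0.458088.
Step 6: alpha = 0.05. fail to reject H0.

W+ = 14, W- = 7, W = min = 7, p = 0.458088, fail to reject H0.


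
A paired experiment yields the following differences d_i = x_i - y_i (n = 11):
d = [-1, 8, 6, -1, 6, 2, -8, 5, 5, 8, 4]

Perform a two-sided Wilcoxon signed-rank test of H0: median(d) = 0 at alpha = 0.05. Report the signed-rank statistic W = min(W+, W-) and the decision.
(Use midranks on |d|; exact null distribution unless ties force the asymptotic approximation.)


Step 1: Drop any zero differences (none here) and take |d_i|.
|d| = [1, 8, 6, 1, 6, 2, 8, 5, 5, 8, 4]
Step 2: Midrank |d_i| (ties get averaged ranks).
ranks: |1|->1.5, |8|->10, |6|->7.5, |1|->1.5, |6|->7.5, |2|->3, |8|->10, |5|->5.5, |5|->5.5, |8|->10, |4|->4
Step 3: Attach original signs; sum ranks with positive sign and with negative sign.
W+ = 10 + 7.5 + 7.5 + 3 + 5.5 + 5.5 + 10 + 4 = 53
W- = 1.5 + 1.5 + 10 = 13
(Check: W+ + W- = 66 should equal n(n+1)/2 = 66.)
Step 4: Test statistic W = min(W+, W-) = 13.
Step 5: Ties in |d|, so use the tie-corrected normal approximation.
        E[W] = n(n+1)/4 = 11*12/4 = 33.
        Tie groups: |d|=1 (t=2), |d|=5 (t=2), |d|=6 (t=2), |d|=8 (t=3); sum(t^3 - t) = 42.
        Var[W] = n(n+1)(2n+1)/24 - sum(t^3-t)/48 = 3036/24 - 42/48 = 125.625.
        z = (W - E[W]) / sqrt(Var[W]) = (13 - 33) / 11.2083 = -1.7844.
        Two-sided p = 2*Phi(z) = 0.074359.
Step 6: alpha = 0.05. fail to reject H0.

W+ = 53, W- = 13, W = min = 13, p = 0.074359, fail to reject H0.


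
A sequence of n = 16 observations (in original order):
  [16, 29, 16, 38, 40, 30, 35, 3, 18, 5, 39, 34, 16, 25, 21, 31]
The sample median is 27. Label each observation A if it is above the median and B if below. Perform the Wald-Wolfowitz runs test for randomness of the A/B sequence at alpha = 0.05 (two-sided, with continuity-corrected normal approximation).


Step 1: Compute median = 27; label A = above, B = below.
Labels in order: BABAAAABBBAABBBA  (n_A = 8, n_B = 8)
Step 2: Count runs R = 8.
Step 3: Under H0 (random ordering), E[R] = 2*n_A*n_B/(n_A+n_B) + 1 = 2*8*8/16 + 1 = 9.0000.
        Var[R] = 2*n_A*n_B*(2*n_A*n_B - n_A - n_B) / ((n_A+n_B)^2 * (n_A+n_B-1)) = 14336/3840 = 3.7333.
        SD[R] = 1.9322.
Step 4: Continuity-corrected z = (R + 0.5 - E[R]) / SD[R] = (8 + 0.5 - 9.0000) / 1.9322 = -0.2588.
Step 5: Two-sided p-value via normal approximation = 2*(1 - Phi(|z|)) = 0.795809.
Step 6: alpha = 0.05. fail to reject H0.

R = 8, z = -0.2588, p = 0.795809, fail to reject H0.


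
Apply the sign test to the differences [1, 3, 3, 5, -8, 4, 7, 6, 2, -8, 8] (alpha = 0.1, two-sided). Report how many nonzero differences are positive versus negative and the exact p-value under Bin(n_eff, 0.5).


Step 1: Discard zero differences. Original n = 11; n_eff = number of nonzero differences = 11.
Nonzero differences (with sign): +1, +3, +3, +5, -8, +4, +7, +6, +2, -8, +8
Step 2: Count signs: positive = 9, negative = 2.
Step 3: Under H0: P(positive) = 0.5, so the number of positives S ~ Bin(11, 0.5).
Step 4: Two-sided exact p-value = sum of Bin(11,0.5) probabilities at or below the observed probability = 0.065430.
Step 5: alpha = 0.1. reject H0.

n_eff = 11, pos = 9, neg = 2, p = 0.065430, reject H0.


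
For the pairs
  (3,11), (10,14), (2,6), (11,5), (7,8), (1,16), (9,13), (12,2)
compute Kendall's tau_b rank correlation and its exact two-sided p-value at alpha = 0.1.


Step 1: Enumerate the 28 unordered pairs (i,j) with i<j and classify each by sign(x_j-x_i) * sign(y_j-y_i).
  (1,2):dx=+7,dy=+3->C; (1,3):dx=-1,dy=-5->C; (1,4):dx=+8,dy=-6->D; (1,5):dx=+4,dy=-3->D
  (1,6):dx=-2,dy=+5->D; (1,7):dx=+6,dy=+2->C; (1,8):dx=+9,dy=-9->D; (2,3):dx=-8,dy=-8->C
  (2,4):dx=+1,dy=-9->D; (2,5):dx=-3,dy=-6->C; (2,6):dx=-9,dy=+2->D; (2,7):dx=-1,dy=-1->C
  (2,8):dx=+2,dy=-12->D; (3,4):dx=+9,dy=-1->D; (3,5):dx=+5,dy=+2->C; (3,6):dx=-1,dy=+10->D
  (3,7):dx=+7,dy=+7->C; (3,8):dx=+10,dy=-4->D; (4,5):dx=-4,dy=+3->D; (4,6):dx=-10,dy=+11->D
  (4,7):dx=-2,dy=+8->D; (4,8):dx=+1,dy=-3->D; (5,6):dx=-6,dy=+8->D; (5,7):dx=+2,dy=+5->C
  (5,8):dx=+5,dy=-6->D; (6,7):dx=+8,dy=-3->D; (6,8):dx=+11,dy=-14->D; (7,8):dx=+3,dy=-11->D
Step 2: C = 9, D = 19, total pairs = 28.
Step 3: tau = (C - D)/(n(n-1)/2) = (9 - 19)/28 = -0.357143.
Step 4: Exact two-sided p-value (enumerate n! = 40320 permutations of y under H0): p = 0.275099.
Step 5: alpha = 0.1. fail to reject H0.

tau_b = -0.3571 (C=9, D=19), p = 0.275099, fail to reject H0.


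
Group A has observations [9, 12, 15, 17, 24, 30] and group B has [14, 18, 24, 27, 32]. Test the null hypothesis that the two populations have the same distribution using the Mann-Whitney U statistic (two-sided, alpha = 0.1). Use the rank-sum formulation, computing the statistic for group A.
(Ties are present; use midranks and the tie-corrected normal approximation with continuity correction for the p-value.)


Step 1: Combine and sort all 11 observations; assign midranks.
sorted (value, group): (9,X), (12,X), (14,Y), (15,X), (17,X), (18,Y), (24,X), (24,Y), (27,Y), (30,X), (32,Y)
ranks: 9->1, 12->2, 14->3, 15->4, 17->5, 18->6, 24->7.5, 24->7.5, 27->9, 30->10, 32->11
Step 2: Rank sum for X: R1 = 1 + 2 + 4 + 5 + 7.5 + 10 = 29.5.
Step 3: U_X = R1 - n1(n1+1)/2 = 29.5 - 6*7/2 = 29.5 - 21 = 8.5.
       U_Y = n1*n2 - U_X = 30 - 8.5 = 21.5.
Step 4: Ties are present, so use the tie-corrected normal approximation (with continuity correction) for the p-value.
Step 5: p-value = 0.272229; compare to alpha = 0.1. fail to reject H0.

U_X = 8.5, p = 0.272229, fail to reject H0 at alpha = 0.1.


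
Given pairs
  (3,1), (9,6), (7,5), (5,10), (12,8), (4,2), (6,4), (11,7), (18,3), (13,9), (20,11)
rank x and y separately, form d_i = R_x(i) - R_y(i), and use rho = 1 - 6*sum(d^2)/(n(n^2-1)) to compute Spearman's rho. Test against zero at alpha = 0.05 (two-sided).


Step 1: Rank x and y separately (midranks; no ties here).
rank(x): 3->1, 9->6, 7->5, 5->3, 12->8, 4->2, 6->4, 11->7, 18->10, 13->9, 20->11
rank(y): 1->1, 6->6, 5->5, 10->10, 8->8, 2->2, 4->4, 7->7, 3->3, 9->9, 11->11
Step 2: d_i = R_x(i) - R_y(i); compute d_i^2.
  (1-1)^2=0, (6-6)^2=0, (5-5)^2=0, (3-10)^2=49, (8-8)^2=0, (2-2)^2=0, (4-4)^2=0, (7-7)^2=0, (10-3)^2=49, (9-9)^2=0, (11-11)^2=0
sum(d^2) = 98.
Step 3: rho = 1 - 6*98 / (11*(11^2 - 1)) = 1 - 588/1320 = 0.554545.
Step 4: Under H0, t = rho * sqrt((n-2)/(1-rho^2)) = 1.9992 ~ t(9).
Step 5: Two-sided p-value from the t-distribution with 9 df = 0.076652.
Step 6: alpha = 0.05. fail to reject H0.

rho = 0.5545, p = 0.076652, fail to reject H0 at alpha = 0.05.


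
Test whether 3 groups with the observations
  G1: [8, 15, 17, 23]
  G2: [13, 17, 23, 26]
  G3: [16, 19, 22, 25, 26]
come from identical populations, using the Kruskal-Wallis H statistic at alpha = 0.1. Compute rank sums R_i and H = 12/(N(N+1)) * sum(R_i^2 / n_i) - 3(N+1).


Step 1: Combine all N = 13 observations and assign midranks.
sorted (value, group, rank): (8,G1,1), (13,G2,2), (15,G1,3), (16,G3,4), (17,G1,5.5), (17,G2,5.5), (19,G3,7), (22,G3,8), (23,G1,9.5), (23,G2,9.5), (25,G3,11), (26,G2,12.5), (26,G3,12.5)
Step 2: Sum ranks within each group.
R_1 = 19 (n_1 = 4)
R_2 = 29.5 (n_2 = 4)
R_3 = 42.5 (n_3 = 5)
Step 3: H = 12/(N(N+1)) * sum(R_i^2/n_i) - 3(N+1)
     = 12/(13*14) * (19^2/4 + 29.5^2/4 + 42.5^2/5) - 3*14
     = 0.065934 * 669.062 - 42
     = 2.114011.
Step 4: Ties present; correction factor C = 1 - 18/(13^3 - 13) = 0.991758. Corrected H = 2.114011 / 0.991758 = 2.131579.
Step 5: Under H0, H ~ chi^2(2); p-value = 0.344456.
Step 6: alpha = 0.1. fail to reject H0.

H = 2.1316, df = 2, p = 0.344456, fail to reject H0.


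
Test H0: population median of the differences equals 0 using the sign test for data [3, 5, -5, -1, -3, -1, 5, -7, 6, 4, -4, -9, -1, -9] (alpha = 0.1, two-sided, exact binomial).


Step 1: Discard zero differences. Original n = 14; n_eff = number of nonzero differences = 14.
Nonzero differences (with sign): +3, +5, -5, -1, -3, -1, +5, -7, +6, +4, -4, -9, -1, -9
Step 2: Count signs: positive = 5, negative = 9.
Step 3: Under H0: P(positive) = 0.5, so the number of positives S ~ Bin(14, 0.5).
Step 4: Two-sided exact p-value = sum of Bin(14,0.5) probabilities at or below the observed probability = 0.423950.
Step 5: alpha = 0.1. fail to reject H0.

n_eff = 14, pos = 5, neg = 9, p = 0.423950, fail to reject H0.


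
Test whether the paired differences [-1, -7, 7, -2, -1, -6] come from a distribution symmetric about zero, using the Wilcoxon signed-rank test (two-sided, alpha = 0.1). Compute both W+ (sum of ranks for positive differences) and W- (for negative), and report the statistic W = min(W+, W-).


Step 1: Drop any zero differences (none here) and take |d_i|.
|d| = [1, 7, 7, 2, 1, 6]
Step 2: Midrank |d_i| (ties get averaged ranks).
ranks: |1|->1.5, |7|->5.5, |7|->5.5, |2|->3, |1|->1.5, |6|->4
Step 3: Attach original signs; sum ranks with positive sign and with negative sign.
W+ = 5.5 = 5.5
W- = 1.5 + 5.5 + 3 + 1.5 + 4 = 15.5
(Check: W+ + W- = 21 should equal n(n+1)/2 = 21.)
Step 4: Test statistic W = min(W+, W-) = 5.5.
Step 5: Ties in |d|, so use the tie-corrected normal approximation.
        E[W] = n(n+1)/4 = 6*7/4 = 10.5.
        Tie groups: |d|=1 (t=2), |d|=7 (t=2); sum(t^3 - t) = 12.
        Var[W] = n(n+1)(2n+1)/24 - sum(t^3-t)/48 = 546/24 - 12/48 = 22.5.
        z = (W - E[W]) / sqrt(Var[W]) = (5.5 - 10.5) / 4.7434 = -1.0541.
        Two-sided p = 2*Phi(z) = 0.291841.
Step 6: alpha = 0.1. fail to reject H0.

W+ = 5.5, W- = 15.5, W = min = 5.5, p = 0.291841, fail to reject H0.


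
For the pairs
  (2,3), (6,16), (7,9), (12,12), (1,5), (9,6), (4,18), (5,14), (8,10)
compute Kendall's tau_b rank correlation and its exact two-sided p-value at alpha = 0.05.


Step 1: Enumerate the 36 unordered pairs (i,j) with i<j and classify each by sign(x_j-x_i) * sign(y_j-y_i).
  (1,2):dx=+4,dy=+13->C; (1,3):dx=+5,dy=+6->C; (1,4):dx=+10,dy=+9->C; (1,5):dx=-1,dy=+2->D
  (1,6):dx=+7,dy=+3->C; (1,7):dx=+2,dy=+15->C; (1,8):dx=+3,dy=+11->C; (1,9):dx=+6,dy=+7->C
  (2,3):dx=+1,dy=-7->D; (2,4):dx=+6,dy=-4->D; (2,5):dx=-5,dy=-11->C; (2,6):dx=+3,dy=-10->D
  (2,7):dx=-2,dy=+2->D; (2,8):dx=-1,dy=-2->C; (2,9):dx=+2,dy=-6->D; (3,4):dx=+5,dy=+3->C
  (3,5):dx=-6,dy=-4->C; (3,6):dx=+2,dy=-3->D; (3,7):dx=-3,dy=+9->D; (3,8):dx=-2,dy=+5->D
  (3,9):dx=+1,dy=+1->C; (4,5):dx=-11,dy=-7->C; (4,6):dx=-3,dy=-6->C; (4,7):dx=-8,dy=+6->D
  (4,8):dx=-7,dy=+2->D; (4,9):dx=-4,dy=-2->C; (5,6):dx=+8,dy=+1->C; (5,7):dx=+3,dy=+13->C
  (5,8):dx=+4,dy=+9->C; (5,9):dx=+7,dy=+5->C; (6,7):dx=-5,dy=+12->D; (6,8):dx=-4,dy=+8->D
  (6,9):dx=-1,dy=+4->D; (7,8):dx=+1,dy=-4->D; (7,9):dx=+4,dy=-8->D; (8,9):dx=+3,dy=-4->D
Step 2: C = 19, D = 17, total pairs = 36.
Step 3: tau = (C - D)/(n(n-1)/2) = (19 - 17)/36 = 0.055556.
Step 4: Exact two-sided p-value (enumerate n! = 362880 permutations of y under H0): p = 0.919455.
Step 5: alpha = 0.05. fail to reject H0.

tau_b = 0.0556 (C=19, D=17), p = 0.919455, fail to reject H0.


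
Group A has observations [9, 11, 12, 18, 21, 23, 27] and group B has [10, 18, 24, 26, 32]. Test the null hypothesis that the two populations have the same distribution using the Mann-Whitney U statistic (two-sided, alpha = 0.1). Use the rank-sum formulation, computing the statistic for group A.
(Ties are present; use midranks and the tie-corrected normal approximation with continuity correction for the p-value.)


Step 1: Combine and sort all 12 observations; assign midranks.
sorted (value, group): (9,X), (10,Y), (11,X), (12,X), (18,X), (18,Y), (21,X), (23,X), (24,Y), (26,Y), (27,X), (32,Y)
ranks: 9->1, 10->2, 11->3, 12->4, 18->5.5, 18->5.5, 21->7, 23->8, 24->9, 26->10, 27->11, 32->12
Step 2: Rank sum for X: R1 = 1 + 3 + 4 + 5.5 + 7 + 8 + 11 = 39.5.
Step 3: U_X = R1 - n1(n1+1)/2 = 39.5 - 7*8/2 = 39.5 - 28 = 11.5.
       U_Y = n1*n2 - U_X = 35 - 11.5 = 23.5.
Step 4: Ties are present, so use the tie-corrected normal approximation (with continuity correction) for the p-value.
Step 5: p-value = 0.370914; compare to alpha = 0.1. fail to reject H0.

U_X = 11.5, p = 0.370914, fail to reject H0 at alpha = 0.1.


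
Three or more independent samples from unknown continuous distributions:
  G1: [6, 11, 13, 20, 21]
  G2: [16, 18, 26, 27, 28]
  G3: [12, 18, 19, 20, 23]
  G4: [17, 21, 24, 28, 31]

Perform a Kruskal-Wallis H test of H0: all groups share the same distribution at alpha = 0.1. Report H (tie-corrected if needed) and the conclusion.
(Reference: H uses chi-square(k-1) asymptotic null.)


Step 1: Combine all N = 20 observations and assign midranks.
sorted (value, group, rank): (6,G1,1), (11,G1,2), (12,G3,3), (13,G1,4), (16,G2,5), (17,G4,6), (18,G2,7.5), (18,G3,7.5), (19,G3,9), (20,G1,10.5), (20,G3,10.5), (21,G1,12.5), (21,G4,12.5), (23,G3,14), (24,G4,15), (26,G2,16), (27,G2,17), (28,G2,18.5), (28,G4,18.5), (31,G4,20)
Step 2: Sum ranks within each group.
R_1 = 30 (n_1 = 5)
R_2 = 64 (n_2 = 5)
R_3 = 44 (n_3 = 5)
R_4 = 72 (n_4 = 5)
Step 3: H = 12/(N(N+1)) * sum(R_i^2/n_i) - 3(N+1)
     = 12/(20*21) * (30^2/5 + 64^2/5 + 44^2/5 + 72^2/5) - 3*21
     = 0.028571 * 2423.2 - 63
     = 6.234286.
Step 4: Ties present; correction factor C = 1 - 24/(20^3 - 20) = 0.996992. Corrected H = 6.234286 / 0.996992 = 6.253092.
Step 5: Under H0, H ~ chi^2(3); p-value = 0.099925.
Step 6: alpha = 0.1. reject H0.

H = 6.2531, df = 3, p = 0.099925, reject H0.


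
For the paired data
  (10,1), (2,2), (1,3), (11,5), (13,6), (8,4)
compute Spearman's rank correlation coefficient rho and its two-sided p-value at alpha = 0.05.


Step 1: Rank x and y separately (midranks; no ties here).
rank(x): 10->4, 2->2, 1->1, 11->5, 13->6, 8->3
rank(y): 1->1, 2->2, 3->3, 5->5, 6->6, 4->4
Step 2: d_i = R_x(i) - R_y(i); compute d_i^2.
  (4-1)^2=9, (2-2)^2=0, (1-3)^2=4, (5-5)^2=0, (6-6)^2=0, (3-4)^2=1
sum(d^2) = 14.
Step 3: rho = 1 - 6*14 / (6*(6^2 - 1)) = 1 - 84/210 = 0.600000.
Step 4: Under H0, t = rho * sqrt((n-2)/(1-rho^2)) = 1.5000 ~ t(4).
Step 5: Two-sided p-value from the t-distribution with 4 df = 0.208000.
Step 6: alpha = 0.05. fail to reject H0.

rho = 0.6000, p = 0.208000, fail to reject H0 at alpha = 0.05.


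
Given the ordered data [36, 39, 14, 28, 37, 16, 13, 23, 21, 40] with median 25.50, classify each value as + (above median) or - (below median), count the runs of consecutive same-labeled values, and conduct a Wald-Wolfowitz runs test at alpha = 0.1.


Step 1: Compute median = 25.50; label A = above, B = below.
Labels in order: AABAABBBBA  (n_A = 5, n_B = 5)
Step 2: Count runs R = 5.
Step 3: Under H0 (random ordering), E[R] = 2*n_A*n_B/(n_A+n_B) + 1 = 2*5*5/10 + 1 = 6.0000.
        Var[R] = 2*n_A*n_B*(2*n_A*n_B - n_A - n_B) / ((n_A+n_B)^2 * (n_A+n_B-1)) = 2000/900 = 2.2222.
        SD[R] = 1.4907.
Step 4: Continuity-corrected z = (R + 0.5 - E[R]) / SD[R] = (5 + 0.5 - 6.0000) / 1.4907 = -0.3354.
Step 5: Two-sided p-value via normal approximation = 2*(1 - Phi(|z|)) = 0.737316.
Step 6: alpha = 0.1. fail to reject H0.

R = 5, z = -0.3354, p = 0.737316, fail to reject H0.


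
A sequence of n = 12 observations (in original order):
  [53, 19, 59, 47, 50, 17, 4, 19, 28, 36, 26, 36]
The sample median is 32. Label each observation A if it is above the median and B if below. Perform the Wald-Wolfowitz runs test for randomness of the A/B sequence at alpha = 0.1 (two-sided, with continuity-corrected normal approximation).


Step 1: Compute median = 32; label A = above, B = below.
Labels in order: ABAAABBBBABA  (n_A = 6, n_B = 6)
Step 2: Count runs R = 7.
Step 3: Under H0 (random ordering), E[R] = 2*n_A*n_B/(n_A+n_B) + 1 = 2*6*6/12 + 1 = 7.0000.
        Var[R] = 2*n_A*n_B*(2*n_A*n_B - n_A - n_B) / ((n_A+n_B)^2 * (n_A+n_B-1)) = 4320/1584 = 2.7273.
        SD[R] = 1.6514.
Step 4: R = E[R], so z = 0 with no continuity correction.
Step 5: Two-sided p-value via normal approximation = 2*(1 - Phi(|z|)) = 1.000000.
Step 6: alpha = 0.1. fail to reject H0.

R = 7, z = 0.0000, p = 1.000000, fail to reject H0.


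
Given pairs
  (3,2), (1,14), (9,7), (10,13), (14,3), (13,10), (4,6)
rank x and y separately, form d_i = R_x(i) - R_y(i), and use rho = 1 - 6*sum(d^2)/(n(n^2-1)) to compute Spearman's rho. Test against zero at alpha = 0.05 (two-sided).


Step 1: Rank x and y separately (midranks; no ties here).
rank(x): 3->2, 1->1, 9->4, 10->5, 14->7, 13->6, 4->3
rank(y): 2->1, 14->7, 7->4, 13->6, 3->2, 10->5, 6->3
Step 2: d_i = R_x(i) - R_y(i); compute d_i^2.
  (2-1)^2=1, (1-7)^2=36, (4-4)^2=0, (5-6)^2=1, (7-2)^2=25, (6-5)^2=1, (3-3)^2=0
sum(d^2) = 64.
Step 3: rho = 1 - 6*64 / (7*(7^2 - 1)) = 1 - 384/336 = -0.142857.
Step 4: Under H0, t = rho * sqrt((n-2)/(1-rho^2)) = -0.3227 ~ t(5).
Step 5: Two-sided p-value from the t-distribution with 5 df = 0.759945.
Step 6: alpha = 0.05. fail to reject H0.

rho = -0.1429, p = 0.759945, fail to reject H0 at alpha = 0.05.
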